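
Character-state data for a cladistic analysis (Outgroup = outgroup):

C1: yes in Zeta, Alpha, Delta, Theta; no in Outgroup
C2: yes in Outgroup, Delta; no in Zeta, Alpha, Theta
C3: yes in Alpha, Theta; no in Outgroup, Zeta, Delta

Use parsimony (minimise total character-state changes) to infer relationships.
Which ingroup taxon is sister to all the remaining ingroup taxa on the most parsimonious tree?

Character polarity is set by the outgroup: the derived state is whichever differs from the outgroup's state, so for C2 the derived state is 'no', and for the remaining characters it is 'yes'.
All ingroup taxa share the derived state 'yes' for C1; it defines the ingroup but does not resolve relationships within it.
Only Alpha, Theta, and Zeta show the derived state 'no' for C2, supporting them as a clade.
Only Alpha and Theta show the derived state 'yes' for C3, supporting them as a clade.
Most parsimonious ingroup topology: ((Zeta,(Alpha,Theta)),Delta).
Delta is sister to the clade containing all other ingroup taxa, so it is the earliest-diverging (most basal) ingroup lineage.

Delta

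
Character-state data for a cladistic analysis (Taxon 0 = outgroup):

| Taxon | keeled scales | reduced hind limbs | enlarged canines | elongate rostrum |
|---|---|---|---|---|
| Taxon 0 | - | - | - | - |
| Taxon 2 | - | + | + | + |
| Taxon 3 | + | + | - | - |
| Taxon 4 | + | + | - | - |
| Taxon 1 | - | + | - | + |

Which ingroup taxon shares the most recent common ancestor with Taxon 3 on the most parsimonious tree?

The outgroup has state '-' for every character, so '+' is the derived state throughout.
keeled scales (derived state '+') is shared by Taxon 3 and Taxon 4 — a synapomorphy uniting that clade.
All ingroup taxa share the derived state '+' for reduced hind limbs; it defines the ingroup but does not resolve relationships within it.
enlarged canines: derived state '+' in Taxon 2 only — an autapomorphy, so it tells us nothing about relationships among taxa.
Only Taxon 1 and Taxon 2 show the derived state '+' for elongate rostrum, supporting them as a clade.
Most parsimonious ingroup topology: ((Taxon 2,Taxon 1),(Taxon 3,Taxon 4)).
Taxon 3 and Taxon 4 form a cherry on this tree, so they are sister taxa.

Taxon 4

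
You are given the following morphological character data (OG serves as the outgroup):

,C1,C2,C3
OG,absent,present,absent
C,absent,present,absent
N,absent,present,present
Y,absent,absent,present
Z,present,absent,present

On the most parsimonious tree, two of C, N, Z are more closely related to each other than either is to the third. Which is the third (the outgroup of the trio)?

C

Character polarity is set by the outgroup: the derived state is whichever differs from the outgroup's state, so for C2 the derived state is 'absent', and for the remaining characters it is 'present'.
C1 (derived state 'present') is unique to Z (autapomorphy; uninformative for grouping).
C2: derived state 'absent' in Y and Z only — synapomorphy for {Y, Z}.
C3: derived state 'present' in N, Y, and Z only — synapomorphy for {N, Y, Z}.
Most parsimonious ingroup topology: (C,(N,(Y,Z))).
Z and N share a more recent common ancestor with each other than either does with C, so C is the least closely related of the three.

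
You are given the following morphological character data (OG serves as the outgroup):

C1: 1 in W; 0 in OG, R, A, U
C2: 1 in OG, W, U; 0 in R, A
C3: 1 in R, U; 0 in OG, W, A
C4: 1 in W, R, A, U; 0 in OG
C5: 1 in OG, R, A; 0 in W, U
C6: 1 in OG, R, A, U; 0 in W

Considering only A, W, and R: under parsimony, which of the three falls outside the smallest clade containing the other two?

Character polarity is set by the outgroup: the derived state is whichever differs from the outgroup's state, so for C2, C5, C6 the derived state is '0', and for the remaining characters it is '1'.
C1 (derived state '1') is unique to W (autapomorphy; uninformative for grouping).
Only A and R show the derived state '0' for C2, supporting them as a clade.
C3 (state '1') occurs in R and U but conflicts with the nesting implied by the other characters — most parsimoniously interpreted as homoplasy.
All ingroup taxa share the derived state '1' for C4; it defines the ingroup but does not resolve relationships within it.
C5: derived state '0' in U and W only — synapomorphy for {U, W}.
C6 (derived state '0') is unique to W (autapomorphy; uninformative for grouping).
Most parsimonious ingroup topology: ((W,U),(R,A)).
R and A share a more recent common ancestor with each other than either does with W, so W is the least closely related of the three.

W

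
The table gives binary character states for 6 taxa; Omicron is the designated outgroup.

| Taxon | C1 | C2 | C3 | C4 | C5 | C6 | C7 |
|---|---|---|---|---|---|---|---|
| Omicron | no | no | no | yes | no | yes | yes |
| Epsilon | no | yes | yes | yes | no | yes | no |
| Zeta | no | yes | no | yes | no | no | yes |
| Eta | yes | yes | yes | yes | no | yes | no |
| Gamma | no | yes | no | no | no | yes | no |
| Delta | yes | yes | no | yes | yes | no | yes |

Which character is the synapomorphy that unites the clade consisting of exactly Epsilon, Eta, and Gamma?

C7

Character polarity is set by the outgroup: the derived state is whichever differs from the outgroup's state, so for C4, C6, C7 the derived state is 'no', and for the remaining characters it is 'yes'.
C1 groups Delta and Eta, which is incompatible with the clades supported by the remaining characters; treating it as convergent (homoplasy) costs fewer steps than any alternative tree.
All ingroup taxa share the derived state 'yes' for C2; it defines the ingroup but does not resolve relationships within it.
C3: derived state 'yes' in Epsilon and Eta only — synapomorphy for {Epsilon, Eta}.
C4 (derived state 'no') is unique to Gamma (autapomorphy; uninformative for grouping).
C5 (derived state 'yes') is unique to Delta (autapomorphy; uninformative for grouping).
C6: derived state 'no' in Delta and Zeta only — synapomorphy for {Delta, Zeta}.
C7 (derived state 'no') is shared by Epsilon, Eta, and Gamma — a synapomorphy uniting that clade.
Most parsimonious ingroup topology: (((Epsilon,Eta),Gamma),(Zeta,Delta)).
The clade {Epsilon, Eta, Gamma} is supported by C7: its derived state 'no' occurs in exactly those taxa and in no other taxon (including the outgroup).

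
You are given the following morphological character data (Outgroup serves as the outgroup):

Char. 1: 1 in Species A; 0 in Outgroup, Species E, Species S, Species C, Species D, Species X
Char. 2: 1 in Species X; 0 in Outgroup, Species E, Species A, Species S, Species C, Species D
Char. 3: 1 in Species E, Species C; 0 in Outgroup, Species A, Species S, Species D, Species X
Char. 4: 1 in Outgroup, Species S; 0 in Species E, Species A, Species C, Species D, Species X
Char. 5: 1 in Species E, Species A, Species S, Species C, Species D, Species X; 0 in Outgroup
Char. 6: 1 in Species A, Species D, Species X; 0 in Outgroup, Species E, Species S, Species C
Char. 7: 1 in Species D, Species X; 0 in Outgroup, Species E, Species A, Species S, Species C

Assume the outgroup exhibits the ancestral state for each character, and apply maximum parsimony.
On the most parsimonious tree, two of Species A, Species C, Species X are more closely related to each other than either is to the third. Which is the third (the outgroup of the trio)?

Species C

Character polarity is set by the outgroup: the derived state is whichever differs from the outgroup's state, so for Char. 4 the derived state is '0', and for the remaining characters it is '1'.
Char. 1: derived state '1' in Species A only — an autapomorphy, so it tells us nothing about relationships among taxa.
Char. 2: derived state '1' in Species X only — an autapomorphy, so it tells us nothing about relationships among taxa.
Char. 3 (derived state '1') is shared by Species C and Species E — a synapomorphy uniting that clade.
Char. 4 (derived state '0') is shared by Species A, Species C, Species D, Species E, and Species X — a synapomorphy uniting that clade.
Char. 5 (derived state '1') is shared by all ingroup taxa — unites the whole ingroup.
Only Species A, Species D, and Species X show the derived state '1' for Char. 6, supporting them as a clade.
Char. 7 (derived state '1') is shared by Species D and Species X — a synapomorphy uniting that clade.
Most parsimonious ingroup topology: (((Species E,Species C),(Species A,(Species D,Species X))),Species S).
Species A and Species X share a more recent common ancestor with each other than either does with Species C, so Species C is the least closely related of the three.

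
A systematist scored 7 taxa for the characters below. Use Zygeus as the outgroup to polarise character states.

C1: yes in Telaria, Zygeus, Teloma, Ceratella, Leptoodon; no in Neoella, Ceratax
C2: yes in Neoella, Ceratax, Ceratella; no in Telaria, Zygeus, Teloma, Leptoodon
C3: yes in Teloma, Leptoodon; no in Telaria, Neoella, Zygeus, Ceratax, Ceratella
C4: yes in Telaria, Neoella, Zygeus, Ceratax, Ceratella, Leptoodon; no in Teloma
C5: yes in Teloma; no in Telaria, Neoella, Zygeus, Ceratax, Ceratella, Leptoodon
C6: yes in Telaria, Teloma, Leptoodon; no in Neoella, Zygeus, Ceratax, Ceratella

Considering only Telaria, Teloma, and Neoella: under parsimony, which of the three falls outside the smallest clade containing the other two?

Neoella

Character polarity is set by the outgroup: the derived state is whichever differs from the outgroup's state, so for C1, C4 the derived state is 'no', and for the remaining characters it is 'yes'.
C1: derived state 'no' in Ceratax and Neoella only — synapomorphy for {Ceratax, Neoella}.
C2 (derived state 'yes') is shared by Ceratax, Ceratella, and Neoella — a synapomorphy uniting that clade.
C3 (derived state 'yes') is shared by Leptoodon and Teloma — a synapomorphy uniting that clade.
C4: derived state 'no' in Teloma only — an autapomorphy, so it tells us nothing about relationships among taxa.
C5: derived state 'yes' in Teloma only — an autapomorphy, so it tells us nothing about relationships among taxa.
C6: derived state 'yes' in Leptoodon, Telaria, and Teloma only — synapomorphy for {Leptoodon, Telaria, Teloma}.
Most parsimonious ingroup topology: (((Teloma,Leptoodon),Telaria),((Neoella,Ceratax),Ceratella)).
Teloma and Telaria share a more recent common ancestor with each other than either does with Neoella, so Neoella is the least closely related of the three.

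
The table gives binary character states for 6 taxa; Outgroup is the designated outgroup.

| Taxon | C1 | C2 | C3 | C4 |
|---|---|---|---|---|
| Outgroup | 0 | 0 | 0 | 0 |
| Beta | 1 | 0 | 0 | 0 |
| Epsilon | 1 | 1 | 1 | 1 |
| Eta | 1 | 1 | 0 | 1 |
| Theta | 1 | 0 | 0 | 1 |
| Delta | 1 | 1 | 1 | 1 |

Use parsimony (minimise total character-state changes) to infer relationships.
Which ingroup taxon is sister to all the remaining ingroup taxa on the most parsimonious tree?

Beta

The outgroup has state '0' for every character, so '1' is the derived state throughout.
All ingroup taxa share the derived state '1' for C1; it defines the ingroup but does not resolve relationships within it.
C2 (derived state '1') is shared by Delta, Epsilon, and Eta — a synapomorphy uniting that clade.
C3: derived state '1' in Delta and Epsilon only — synapomorphy for {Delta, Epsilon}.
C4: derived state '1' in Delta, Epsilon, Eta, and Theta only — synapomorphy for {Delta, Epsilon, Eta, Theta}.
Most parsimonious ingroup topology: (Beta,(((Epsilon,Delta),Eta),Theta)).
Beta is sister to the clade containing all other ingroup taxa, so it is the earliest-diverging (most basal) ingroup lineage.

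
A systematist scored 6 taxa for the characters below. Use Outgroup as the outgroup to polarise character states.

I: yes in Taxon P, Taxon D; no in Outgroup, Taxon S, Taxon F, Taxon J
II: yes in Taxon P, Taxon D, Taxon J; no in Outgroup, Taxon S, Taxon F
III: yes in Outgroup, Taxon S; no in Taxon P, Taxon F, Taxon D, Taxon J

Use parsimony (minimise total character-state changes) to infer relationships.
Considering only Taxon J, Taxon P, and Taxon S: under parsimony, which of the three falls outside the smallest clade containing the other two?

Character polarity is set by the outgroup: the derived state is whichever differs from the outgroup's state, so for III the derived state is 'no', and for the remaining characters it is 'yes'.
Only Taxon D and Taxon P show the derived state 'yes' for I, supporting them as a clade.
II: derived state 'yes' in Taxon D, Taxon J, and Taxon P only — synapomorphy for {Taxon D, Taxon J, Taxon P}.
Only Taxon D, Taxon F, Taxon J, and Taxon P show the derived state 'no' for III, supporting them as a clade.
Most parsimonious ingroup topology: ((((Taxon P,Taxon D),Taxon J),Taxon F),Taxon S).
Taxon J and Taxon P share a more recent common ancestor with each other than either does with Taxon S, so Taxon S is the least closely related of the three.

Taxon S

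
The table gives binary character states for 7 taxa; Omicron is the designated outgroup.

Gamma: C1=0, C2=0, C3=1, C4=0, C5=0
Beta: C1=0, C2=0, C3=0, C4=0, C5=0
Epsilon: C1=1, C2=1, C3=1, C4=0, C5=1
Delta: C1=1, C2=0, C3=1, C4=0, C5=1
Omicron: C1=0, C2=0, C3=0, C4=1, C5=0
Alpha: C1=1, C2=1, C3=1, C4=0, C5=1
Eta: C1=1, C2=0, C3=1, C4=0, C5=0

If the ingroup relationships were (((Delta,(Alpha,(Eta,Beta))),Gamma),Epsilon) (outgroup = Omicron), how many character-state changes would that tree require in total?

11

Map each character onto (((Delta,(Alpha,(Eta,Beta))),Gamma),Epsilon) (rooted by Omicron) and count the minimum state changes it requires (Fitch parsimony):
C1: 3; C2: 2; C3: 2; C4: 1; C5: 3.
Total tree length = 11.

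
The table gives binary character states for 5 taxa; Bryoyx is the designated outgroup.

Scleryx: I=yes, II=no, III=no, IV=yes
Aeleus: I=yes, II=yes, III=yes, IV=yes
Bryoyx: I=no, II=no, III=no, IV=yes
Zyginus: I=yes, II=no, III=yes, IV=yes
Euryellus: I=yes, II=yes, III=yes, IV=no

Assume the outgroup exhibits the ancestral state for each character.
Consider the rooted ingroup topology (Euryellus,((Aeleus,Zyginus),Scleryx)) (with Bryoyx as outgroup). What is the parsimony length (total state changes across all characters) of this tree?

6

Map each character onto (Euryellus,((Aeleus,Zyginus),Scleryx)) (rooted by Bryoyx) and count the minimum state changes it requires (Fitch parsimony):
I: 1; II: 2; III: 2; IV: 1.
Total tree length = 6.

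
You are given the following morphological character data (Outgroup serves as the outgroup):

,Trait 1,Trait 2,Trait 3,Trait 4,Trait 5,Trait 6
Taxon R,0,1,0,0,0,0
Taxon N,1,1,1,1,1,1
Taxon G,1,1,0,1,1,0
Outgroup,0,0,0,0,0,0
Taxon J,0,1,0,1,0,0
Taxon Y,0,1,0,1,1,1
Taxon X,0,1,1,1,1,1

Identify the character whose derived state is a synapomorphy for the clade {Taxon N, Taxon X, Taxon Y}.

Trait 6

The outgroup has state '0' for every character, so '1' is the derived state throughout.
Trait 1 (state '1') occurs in Taxon G and Taxon N but conflicts with the nesting implied by the other characters — most parsimoniously interpreted as homoplasy.
All ingroup taxa share the derived state '1' for Trait 2; it defines the ingroup but does not resolve relationships within it.
Only Taxon N and Taxon X show the derived state '1' for Trait 3, supporting them as a clade.
Trait 4 (derived state '1') is shared by Taxon G, Taxon J, Taxon N, Taxon X, and Taxon Y — a synapomorphy uniting that clade.
Only Taxon G, Taxon N, Taxon X, and Taxon Y show the derived state '1' for Trait 5, supporting them as a clade.
Trait 6 (derived state '1') is shared by Taxon N, Taxon X, and Taxon Y — a synapomorphy uniting that clade.
Most parsimonious ingroup topology: (Taxon R,((Taxon G,((Taxon X,Taxon N),Taxon Y)),Taxon J)).
The clade {Taxon N, Taxon X, Taxon Y} is supported by Trait 6: its derived state '1' occurs in exactly those taxa and in no other taxon (including the outgroup).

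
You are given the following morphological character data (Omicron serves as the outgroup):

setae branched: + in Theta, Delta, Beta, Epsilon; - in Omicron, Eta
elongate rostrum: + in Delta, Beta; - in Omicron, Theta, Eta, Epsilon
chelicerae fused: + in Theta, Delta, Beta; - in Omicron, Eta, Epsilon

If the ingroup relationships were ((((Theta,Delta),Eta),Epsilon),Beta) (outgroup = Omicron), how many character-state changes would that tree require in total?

6

Map each character onto ((((Theta,Delta),Eta),Epsilon),Beta) (rooted by Omicron) and count the minimum state changes it requires (Fitch parsimony):
setae branched: 2; elongate rostrum: 2; chelicerae fused: 2.
Total tree length = 6.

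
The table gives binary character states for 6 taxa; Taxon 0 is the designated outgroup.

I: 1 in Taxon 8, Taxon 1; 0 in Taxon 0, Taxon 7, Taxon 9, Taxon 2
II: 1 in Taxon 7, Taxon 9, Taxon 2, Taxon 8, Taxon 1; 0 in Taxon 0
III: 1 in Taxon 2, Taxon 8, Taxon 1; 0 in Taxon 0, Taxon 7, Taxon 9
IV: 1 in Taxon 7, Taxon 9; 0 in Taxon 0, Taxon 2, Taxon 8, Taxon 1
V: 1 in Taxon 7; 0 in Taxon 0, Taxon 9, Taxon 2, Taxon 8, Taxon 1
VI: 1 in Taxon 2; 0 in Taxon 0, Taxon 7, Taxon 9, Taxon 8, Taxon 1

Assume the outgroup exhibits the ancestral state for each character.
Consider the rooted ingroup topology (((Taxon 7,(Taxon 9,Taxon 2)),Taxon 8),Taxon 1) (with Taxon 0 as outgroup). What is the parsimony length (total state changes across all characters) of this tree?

10

Map each character onto (((Taxon 7,(Taxon 9,Taxon 2)),Taxon 8),Taxon 1) (rooted by Taxon 0) and count the minimum state changes it requires (Fitch parsimony):
I: 2; II: 1; III: 3; IV: 2; V: 1; VI: 1.
Total tree length = 10.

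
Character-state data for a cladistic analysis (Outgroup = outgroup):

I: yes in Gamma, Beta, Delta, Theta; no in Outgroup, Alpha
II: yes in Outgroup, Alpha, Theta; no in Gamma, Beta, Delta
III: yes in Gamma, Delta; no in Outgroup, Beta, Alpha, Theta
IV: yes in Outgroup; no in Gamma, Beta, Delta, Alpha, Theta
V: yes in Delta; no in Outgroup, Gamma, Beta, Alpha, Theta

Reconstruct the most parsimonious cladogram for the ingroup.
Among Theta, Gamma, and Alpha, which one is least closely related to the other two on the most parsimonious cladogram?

Alpha

Character polarity is set by the outgroup: the derived state is whichever differs from the outgroup's state, so for II, IV the derived state is 'no', and for the remaining characters it is 'yes'.
I: derived state 'yes' in Beta, Delta, Gamma, and Theta only — synapomorphy for {Beta, Delta, Gamma, Theta}.
II (derived state 'no') is shared by Beta, Delta, and Gamma — a synapomorphy uniting that clade.
III: derived state 'yes' in Delta and Gamma only — synapomorphy for {Delta, Gamma}.
All ingroup taxa share the derived state 'no' for IV; it defines the ingroup but does not resolve relationships within it.
V (derived state 'yes') is unique to Delta (autapomorphy; uninformative for grouping).
Most parsimonious ingroup topology: ((((Gamma,Delta),Beta),Theta),Alpha).
Theta and Gamma share a more recent common ancestor with each other than either does with Alpha, so Alpha is the least closely related of the three.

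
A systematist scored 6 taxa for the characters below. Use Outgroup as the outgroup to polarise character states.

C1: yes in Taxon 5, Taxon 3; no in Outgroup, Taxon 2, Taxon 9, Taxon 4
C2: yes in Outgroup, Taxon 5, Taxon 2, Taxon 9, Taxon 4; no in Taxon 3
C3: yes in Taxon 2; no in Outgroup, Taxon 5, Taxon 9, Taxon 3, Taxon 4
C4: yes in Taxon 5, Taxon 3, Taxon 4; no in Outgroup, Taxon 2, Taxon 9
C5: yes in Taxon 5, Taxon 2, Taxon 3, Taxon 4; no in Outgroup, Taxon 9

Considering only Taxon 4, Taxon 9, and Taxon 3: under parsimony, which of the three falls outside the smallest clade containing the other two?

Character polarity is set by the outgroup: the derived state is whichever differs from the outgroup's state, so for C2 the derived state is 'no', and for the remaining characters it is 'yes'.
Only Taxon 3 and Taxon 5 show the derived state 'yes' for C1, supporting them as a clade.
C2 (derived state 'no') is unique to Taxon 3 (autapomorphy; uninformative for grouping).
C3 (derived state 'yes') is unique to Taxon 2 (autapomorphy; uninformative for grouping).
C4 (derived state 'yes') is shared by Taxon 3, Taxon 4, and Taxon 5 — a synapomorphy uniting that clade.
Only Taxon 2, Taxon 3, Taxon 4, and Taxon 5 show the derived state 'yes' for C5, supporting them as a clade.
Most parsimonious ingroup topology: ((((Taxon 5,Taxon 3),Taxon 4),Taxon 2),Taxon 9).
Taxon 4 and Taxon 3 share a more recent common ancestor with each other than either does with Taxon 9, so Taxon 9 is the least closely related of the three.

Taxon 9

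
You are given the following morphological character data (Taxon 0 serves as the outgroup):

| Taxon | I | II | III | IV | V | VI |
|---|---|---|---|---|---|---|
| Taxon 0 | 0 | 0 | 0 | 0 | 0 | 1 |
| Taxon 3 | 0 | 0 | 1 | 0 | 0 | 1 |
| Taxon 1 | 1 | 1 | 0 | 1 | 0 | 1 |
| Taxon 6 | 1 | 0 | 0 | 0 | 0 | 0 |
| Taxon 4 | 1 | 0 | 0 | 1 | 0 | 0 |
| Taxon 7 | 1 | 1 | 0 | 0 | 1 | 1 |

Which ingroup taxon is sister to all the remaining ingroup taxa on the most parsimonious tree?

Character polarity is set by the outgroup: the derived state is whichever differs from the outgroup's state, so for VI the derived state is '0', and for the remaining characters it is '1'.
I: derived state '1' in Taxon 1, Taxon 4, Taxon 6, and Taxon 7 only — synapomorphy for {Taxon 1, Taxon 4, Taxon 6, Taxon 7}.
II (derived state '1') is shared by Taxon 1 and Taxon 7 — a synapomorphy uniting that clade.
III: derived state '1' in Taxon 3 only — an autapomorphy, so it tells us nothing about relationships among taxa.
IV groups Taxon 1 and Taxon 4, which is incompatible with the clades supported by the remaining characters; treating it as convergent (homoplasy) costs fewer steps than any alternative tree.
V (derived state '1') is unique to Taxon 7 (autapomorphy; uninformative for grouping).
VI (derived state '0') is shared by Taxon 4 and Taxon 6 — a synapomorphy uniting that clade.
Most parsimonious ingroup topology: (Taxon 3,((Taxon 1,Taxon 7),(Taxon 6,Taxon 4))).
Taxon 3 is sister to the clade containing all other ingroup taxa, so it is the earliest-diverging (most basal) ingroup lineage.

Taxon 3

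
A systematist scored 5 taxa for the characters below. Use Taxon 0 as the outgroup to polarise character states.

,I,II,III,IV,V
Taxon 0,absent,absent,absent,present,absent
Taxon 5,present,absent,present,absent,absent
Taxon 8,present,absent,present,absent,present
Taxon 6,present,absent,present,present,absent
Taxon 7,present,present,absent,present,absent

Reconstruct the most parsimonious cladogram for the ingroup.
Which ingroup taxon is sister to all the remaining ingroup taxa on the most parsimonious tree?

Character polarity is set by the outgroup: the derived state is whichever differs from the outgroup's state, so for IV the derived state is 'absent', and for the remaining characters it is 'present'.
All ingroup taxa share the derived state 'present' for I; it defines the ingroup but does not resolve relationships within it.
II: derived state 'present' in Taxon 7 only — an autapomorphy, so it tells us nothing about relationships among taxa.
III: derived state 'present' in Taxon 5, Taxon 6, and Taxon 8 only — synapomorphy for {Taxon 5, Taxon 6, Taxon 8}.
IV (derived state 'absent') is shared by Taxon 5 and Taxon 8 — a synapomorphy uniting that clade.
V (derived state 'present') is unique to Taxon 8 (autapomorphy; uninformative for grouping).
Most parsimonious ingroup topology: (((Taxon 5,Taxon 8),Taxon 6),Taxon 7).
Taxon 7 is sister to the clade containing all other ingroup taxa, so it is the earliest-diverging (most basal) ingroup lineage.

Taxon 7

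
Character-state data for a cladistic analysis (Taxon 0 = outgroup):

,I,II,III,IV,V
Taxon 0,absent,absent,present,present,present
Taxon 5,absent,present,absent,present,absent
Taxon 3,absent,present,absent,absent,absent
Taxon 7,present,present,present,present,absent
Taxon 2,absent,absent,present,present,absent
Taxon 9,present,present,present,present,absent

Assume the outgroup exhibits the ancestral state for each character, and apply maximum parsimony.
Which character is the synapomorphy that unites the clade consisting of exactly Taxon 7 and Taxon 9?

Character polarity is set by the outgroup: the derived state is whichever differs from the outgroup's state, so for III, IV, V the derived state is 'absent', and for the remaining characters it is 'present'.
I: derived state 'present' in Taxon 7 and Taxon 9 only — synapomorphy for {Taxon 7, Taxon 9}.
Only Taxon 3, Taxon 5, Taxon 7, and Taxon 9 show the derived state 'present' for II, supporting them as a clade.
III: derived state 'absent' in Taxon 3 and Taxon 5 only — synapomorphy for {Taxon 3, Taxon 5}.
IV (derived state 'absent') is unique to Taxon 3 (autapomorphy; uninformative for grouping).
V (derived state 'absent') is shared by all ingroup taxa — unites the whole ingroup.
Most parsimonious ingroup topology: (((Taxon 5,Taxon 3),(Taxon 7,Taxon 9)),Taxon 2).
The clade {Taxon 7, Taxon 9} is supported by I: its derived state 'present' occurs in exactly those taxa and in no other taxon (including the outgroup).

I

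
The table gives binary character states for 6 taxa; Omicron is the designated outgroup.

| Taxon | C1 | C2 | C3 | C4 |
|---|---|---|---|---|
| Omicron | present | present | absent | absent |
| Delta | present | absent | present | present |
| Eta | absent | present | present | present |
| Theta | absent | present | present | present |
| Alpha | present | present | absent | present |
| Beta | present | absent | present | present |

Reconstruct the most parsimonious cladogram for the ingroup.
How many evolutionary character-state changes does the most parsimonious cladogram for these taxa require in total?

Character polarity is set by the outgroup: the derived state is whichever differs from the outgroup's state, so for C1, C2 the derived state is 'absent', and for the remaining characters it is 'present'.
C1 (derived state 'absent') is shared by Eta and Theta — a synapomorphy uniting that clade.
C2 (derived state 'absent') is shared by Beta and Delta — a synapomorphy uniting that clade.
C3 (derived state 'present') is shared by Beta, Delta, Eta, and Theta — a synapomorphy uniting that clade.
C4 (derived state 'present') is shared by all ingroup taxa — unites the whole ingroup.
Most parsimonious ingroup topology: (((Delta,Beta),(Eta,Theta)),Alpha).
Changes per character on this tree: C1: 1; C2: 1; C3: 1; C4: 1.
Total = 4.

4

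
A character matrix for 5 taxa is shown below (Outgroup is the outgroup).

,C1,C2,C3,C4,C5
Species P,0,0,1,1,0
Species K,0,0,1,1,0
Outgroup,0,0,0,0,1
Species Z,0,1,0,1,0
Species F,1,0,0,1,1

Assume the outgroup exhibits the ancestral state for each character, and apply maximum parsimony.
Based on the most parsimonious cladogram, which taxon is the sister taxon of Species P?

Species K

Character polarity is set by the outgroup: the derived state is whichever differs from the outgroup's state, so for C5 the derived state is '0', and for the remaining characters it is '1'.
C1: derived state '1' in Species F only — an autapomorphy, so it tells us nothing about relationships among taxa.
C2 (derived state '1') is unique to Species Z (autapomorphy; uninformative for grouping).
C3 (derived state '1') is shared by Species K and Species P — a synapomorphy uniting that clade.
C4 (derived state '1') is shared by all ingroup taxa — unites the whole ingroup.
C5 (derived state '0') is shared by Species K, Species P, and Species Z — a synapomorphy uniting that clade.
Most parsimonious ingroup topology: ((Species Z,(Species P,Species K)),Species F).
Species P and Species K form a cherry on this tree, so they are sister taxa.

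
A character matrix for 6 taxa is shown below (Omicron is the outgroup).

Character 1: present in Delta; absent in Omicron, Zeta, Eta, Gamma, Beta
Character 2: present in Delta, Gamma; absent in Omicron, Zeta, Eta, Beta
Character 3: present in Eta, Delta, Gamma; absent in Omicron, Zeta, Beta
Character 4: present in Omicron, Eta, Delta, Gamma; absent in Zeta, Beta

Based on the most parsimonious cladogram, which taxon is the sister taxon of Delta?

Gamma

Character polarity is set by the outgroup: the derived state is whichever differs from the outgroup's state, so for Character 4 the derived state is 'absent', and for the remaining characters it is 'present'.
Character 1: derived state 'present' in Delta only — an autapomorphy, so it tells us nothing about relationships among taxa.
Character 2: derived state 'present' in Delta and Gamma only — synapomorphy for {Delta, Gamma}.
Only Delta, Eta, and Gamma show the derived state 'present' for Character 3, supporting them as a clade.
Only Beta and Zeta show the derived state 'absent' for Character 4, supporting them as a clade.
Most parsimonious ingroup topology: ((Zeta,Beta),(Eta,(Delta,Gamma))).
Delta and Gamma form a cherry on this tree, so they are sister taxa.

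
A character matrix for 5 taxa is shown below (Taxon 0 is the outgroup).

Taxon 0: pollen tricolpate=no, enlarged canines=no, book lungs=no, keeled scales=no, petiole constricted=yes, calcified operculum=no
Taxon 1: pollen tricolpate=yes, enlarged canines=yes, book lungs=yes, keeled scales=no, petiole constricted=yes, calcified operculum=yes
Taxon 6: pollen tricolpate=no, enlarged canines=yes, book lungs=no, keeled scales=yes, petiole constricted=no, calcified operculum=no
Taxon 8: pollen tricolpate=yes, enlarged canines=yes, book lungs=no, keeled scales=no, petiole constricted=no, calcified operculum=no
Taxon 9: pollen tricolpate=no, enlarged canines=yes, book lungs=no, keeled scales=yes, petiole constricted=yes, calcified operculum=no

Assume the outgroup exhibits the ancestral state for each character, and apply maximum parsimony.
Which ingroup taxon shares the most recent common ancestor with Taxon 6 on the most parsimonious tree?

Taxon 9

Character polarity is set by the outgroup: the derived state is whichever differs from the outgroup's state, so for petiole constricted the derived state is 'no', and for the remaining characters it is 'yes'.
Only Taxon 1 and Taxon 8 show the derived state 'yes' for pollen tricolpate, supporting them as a clade.
enlarged canines (derived state 'yes') is shared by all ingroup taxa — unites the whole ingroup.
book lungs: derived state 'yes' in Taxon 1 only — an autapomorphy, so it tells us nothing about relationships among taxa.
keeled scales (derived state 'yes') is shared by Taxon 6 and Taxon 9 — a synapomorphy uniting that clade.
petiole constricted (state 'no') occurs in Taxon 6 and Taxon 8 but conflicts with the nesting implied by the other characters — most parsimoniously interpreted as homoplasy.
calcified operculum (derived state 'yes') is unique to Taxon 1 (autapomorphy; uninformative for grouping).
Most parsimonious ingroup topology: ((Taxon 1,Taxon 8),(Taxon 6,Taxon 9)).
Taxon 6 and Taxon 9 form a cherry on this tree, so they are sister taxa.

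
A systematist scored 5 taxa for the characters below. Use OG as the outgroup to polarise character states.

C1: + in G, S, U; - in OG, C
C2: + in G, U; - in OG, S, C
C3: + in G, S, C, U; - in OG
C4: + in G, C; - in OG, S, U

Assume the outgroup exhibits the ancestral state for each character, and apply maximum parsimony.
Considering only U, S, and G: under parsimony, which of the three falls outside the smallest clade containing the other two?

S

The outgroup has state '-' for every character, so '+' is the derived state throughout.
C1: derived state '+' in G, S, and U only — synapomorphy for {G, S, U}.
C2: derived state '+' in G and U only — synapomorphy for {G, U}.
C3 (derived state '+') is shared by all ingroup taxa — unites the whole ingroup.
C4 (state '+') occurs in C and G but conflicts with the nesting implied by the other characters — most parsimoniously interpreted as homoplasy.
Most parsimonious ingroup topology: (((G,U),S),C).
U and G share a more recent common ancestor with each other than either does with S, so S is the least closely related of the three.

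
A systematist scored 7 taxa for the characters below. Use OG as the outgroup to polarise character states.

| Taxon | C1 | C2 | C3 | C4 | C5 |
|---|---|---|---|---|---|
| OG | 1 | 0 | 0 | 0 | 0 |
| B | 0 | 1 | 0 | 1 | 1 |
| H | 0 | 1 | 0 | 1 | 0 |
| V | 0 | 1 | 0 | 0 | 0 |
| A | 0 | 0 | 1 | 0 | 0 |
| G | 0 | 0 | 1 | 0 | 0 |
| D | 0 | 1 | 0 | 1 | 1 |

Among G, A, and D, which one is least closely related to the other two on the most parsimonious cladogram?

D

Character polarity is set by the outgroup: the derived state is whichever differs from the outgroup's state, so for C1 the derived state is '0', and for the remaining characters it is '1'.
C1 (derived state '0') is shared by all ingroup taxa — unites the whole ingroup.
Only B, D, H, and V show the derived state '1' for C2, supporting them as a clade.
C3: derived state '1' in A and G only — synapomorphy for {A, G}.
C4 (derived state '1') is shared by B, D, and H — a synapomorphy uniting that clade.
C5: derived state '1' in B and D only — synapomorphy for {B, D}.
Most parsimonious ingroup topology: ((((B,D),H),V),(A,G)).
A and G share a more recent common ancestor with each other than either does with D, so D is the least closely related of the three.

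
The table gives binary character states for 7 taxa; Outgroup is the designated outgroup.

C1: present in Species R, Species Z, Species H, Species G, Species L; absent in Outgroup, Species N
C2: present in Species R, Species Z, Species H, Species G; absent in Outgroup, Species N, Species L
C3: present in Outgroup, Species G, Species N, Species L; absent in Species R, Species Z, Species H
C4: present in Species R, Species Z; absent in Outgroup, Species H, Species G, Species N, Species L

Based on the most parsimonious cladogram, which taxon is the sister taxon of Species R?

Species Z

Character polarity is set by the outgroup: the derived state is whichever differs from the outgroup's state, so for C3 the derived state is 'absent', and for the remaining characters it is 'present'.
C1: derived state 'present' in Species G, Species H, Species L, Species R, and Species Z only — synapomorphy for {Species G, Species H, Species L, Species R, Species Z}.
C2: derived state 'present' in Species G, Species H, Species R, and Species Z only — synapomorphy for {Species G, Species H, Species R, Species Z}.
Only Species H, Species R, and Species Z show the derived state 'absent' for C3, supporting them as a clade.
Only Species R and Species Z show the derived state 'present' for C4, supporting them as a clade.
Most parsimonious ingroup topology: ((((Species H,(Species R,Species Z)),Species G),Species L),Species N).
Species R and Species Z form a cherry on this tree, so they are sister taxa.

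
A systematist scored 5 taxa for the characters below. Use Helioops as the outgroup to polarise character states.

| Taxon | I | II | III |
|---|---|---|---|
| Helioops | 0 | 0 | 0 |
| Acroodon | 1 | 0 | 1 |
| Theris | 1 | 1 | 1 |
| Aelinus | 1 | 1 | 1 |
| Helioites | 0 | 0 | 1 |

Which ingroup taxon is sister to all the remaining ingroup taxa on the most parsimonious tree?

The outgroup has state '0' for every character, so '1' is the derived state throughout.
Only Acroodon, Aelinus, and Theris show the derived state '1' for I, supporting them as a clade.
II: derived state '1' in Aelinus and Theris only — synapomorphy for {Aelinus, Theris}.
III (derived state '1') is shared by all ingroup taxa — unites the whole ingroup.
Most parsimonious ingroup topology: ((Acroodon,(Theris,Aelinus)),Helioites).
Helioites is sister to the clade containing all other ingroup taxa, so it is the earliest-diverging (most basal) ingroup lineage.

Helioites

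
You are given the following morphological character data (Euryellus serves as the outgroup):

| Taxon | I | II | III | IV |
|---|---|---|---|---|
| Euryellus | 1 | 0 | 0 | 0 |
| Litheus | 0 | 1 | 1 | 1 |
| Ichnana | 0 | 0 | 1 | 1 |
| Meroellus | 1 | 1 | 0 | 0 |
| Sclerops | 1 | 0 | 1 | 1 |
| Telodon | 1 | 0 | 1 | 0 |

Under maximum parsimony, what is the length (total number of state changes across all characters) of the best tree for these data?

Character polarity is set by the outgroup: the derived state is whichever differs from the outgroup's state, so for I the derived state is '0', and for the remaining characters it is '1'.
I (derived state '0') is shared by Ichnana and Litheus — a synapomorphy uniting that clade.
II (state '1') occurs in Litheus and Meroellus but conflicts with the nesting implied by the other characters — most parsimoniously interpreted as homoplasy.
III (derived state '1') is shared by Ichnana, Litheus, Sclerops, and Telodon — a synapomorphy uniting that clade.
IV (derived state '1') is shared by Ichnana, Litheus, and Sclerops — a synapomorphy uniting that clade.
Most parsimonious ingroup topology: ((((Litheus,Ichnana),Sclerops),Telodon),Meroellus).
Changes per character on this tree: I: 1; II: 2; III: 1; IV: 1.
Total = 5.

5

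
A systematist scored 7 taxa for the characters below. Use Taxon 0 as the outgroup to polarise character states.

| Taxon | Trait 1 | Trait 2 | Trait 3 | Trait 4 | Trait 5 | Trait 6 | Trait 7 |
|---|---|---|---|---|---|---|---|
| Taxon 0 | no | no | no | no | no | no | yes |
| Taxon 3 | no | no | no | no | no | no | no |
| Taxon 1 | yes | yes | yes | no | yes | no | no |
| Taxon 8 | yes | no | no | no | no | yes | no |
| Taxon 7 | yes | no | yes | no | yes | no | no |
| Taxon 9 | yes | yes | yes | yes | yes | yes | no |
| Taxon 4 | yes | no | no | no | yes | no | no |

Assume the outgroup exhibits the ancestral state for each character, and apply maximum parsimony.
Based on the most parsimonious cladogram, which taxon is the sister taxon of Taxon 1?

Character polarity is set by the outgroup: the derived state is whichever differs from the outgroup's state, so for Trait 7 the derived state is 'no', and for the remaining characters it is 'yes'.
Trait 1: derived state 'yes' in Taxon 1, Taxon 4, Taxon 7, Taxon 8, and Taxon 9 only — synapomorphy for {Taxon 1, Taxon 4, Taxon 7, Taxon 8, Taxon 9}.
Trait 2 (derived state 'yes') is shared by Taxon 1 and Taxon 9 — a synapomorphy uniting that clade.
Trait 3: derived state 'yes' in Taxon 1, Taxon 7, and Taxon 9 only — synapomorphy for {Taxon 1, Taxon 7, Taxon 9}.
Trait 4 (derived state 'yes') is unique to Taxon 9 (autapomorphy; uninformative for grouping).
Trait 5: derived state 'yes' in Taxon 1, Taxon 4, Taxon 7, and Taxon 9 only — synapomorphy for {Taxon 1, Taxon 4, Taxon 7, Taxon 9}.
Trait 6 groups Taxon 8 and Taxon 9, which is incompatible with the clades supported by the remaining characters; treating it as convergent (homoplasy) costs fewer steps than any alternative tree.
All ingroup taxa share the derived state 'no' for Trait 7; it defines the ingroup but does not resolve relationships within it.
Most parsimonious ingroup topology: (Taxon 3,((((Taxon 1,Taxon 9),Taxon 7),Taxon 4),Taxon 8)).
Taxon 1 and Taxon 9 form a cherry on this tree, so they are sister taxa.

Taxon 9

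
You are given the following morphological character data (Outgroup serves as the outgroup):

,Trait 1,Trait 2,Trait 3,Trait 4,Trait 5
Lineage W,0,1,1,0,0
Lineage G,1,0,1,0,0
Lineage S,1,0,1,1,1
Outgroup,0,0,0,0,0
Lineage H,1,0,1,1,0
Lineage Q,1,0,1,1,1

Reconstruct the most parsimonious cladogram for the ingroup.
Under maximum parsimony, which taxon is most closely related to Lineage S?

Lineage Q

The outgroup has state '0' for every character, so '1' is the derived state throughout.
Only Lineage G, Lineage H, Lineage Q, and Lineage S show the derived state '1' for Trait 1, supporting them as a clade.
Trait 2: derived state '1' in Lineage W only — an autapomorphy, so it tells us nothing about relationships among taxa.
All ingroup taxa share the derived state '1' for Trait 3; it defines the ingroup but does not resolve relationships within it.
Only Lineage H, Lineage Q, and Lineage S show the derived state '1' for Trait 4, supporting them as a clade.
Only Lineage Q and Lineage S show the derived state '1' for Trait 5, supporting them as a clade.
Most parsimonious ingroup topology: ((Lineage G,((Lineage S,Lineage Q),Lineage H)),Lineage W).
Lineage S and Lineage Q form a cherry on this tree, so they are sister taxa.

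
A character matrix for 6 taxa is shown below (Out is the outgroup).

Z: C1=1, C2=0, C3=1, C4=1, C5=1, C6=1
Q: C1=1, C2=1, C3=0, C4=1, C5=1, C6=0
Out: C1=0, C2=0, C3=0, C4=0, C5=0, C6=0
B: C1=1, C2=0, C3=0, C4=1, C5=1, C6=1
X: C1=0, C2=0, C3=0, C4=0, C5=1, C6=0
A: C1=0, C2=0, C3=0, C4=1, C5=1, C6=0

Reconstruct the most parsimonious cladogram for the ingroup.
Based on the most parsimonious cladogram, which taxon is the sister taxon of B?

The outgroup has state '0' for every character, so '1' is the derived state throughout.
C1 (derived state '1') is shared by B, Q, and Z — a synapomorphy uniting that clade.
C2: derived state '1' in Q only — an autapomorphy, so it tells us nothing about relationships among taxa.
C3: derived state '1' in Z only — an autapomorphy, so it tells us nothing about relationships among taxa.
Only A, B, Q, and Z show the derived state '1' for C4, supporting them as a clade.
C5 (derived state '1') is shared by all ingroup taxa — unites the whole ingroup.
C6 (derived state '1') is shared by B and Z — a synapomorphy uniting that clade.
Most parsimonious ingroup topology: ((((B,Z),Q),A),X).
B and Z form a cherry on this tree, so they are sister taxa.

Z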